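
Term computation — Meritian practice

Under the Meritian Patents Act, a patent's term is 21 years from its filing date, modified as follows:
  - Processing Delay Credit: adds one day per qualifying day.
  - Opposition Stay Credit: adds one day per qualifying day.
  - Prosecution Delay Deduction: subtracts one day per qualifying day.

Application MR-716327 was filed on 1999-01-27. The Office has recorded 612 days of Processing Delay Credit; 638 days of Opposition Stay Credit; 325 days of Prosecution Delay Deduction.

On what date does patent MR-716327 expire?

2022-08-09

Base term: filing date + 21 years → 27 January 2020.
Processing Delay Credit: +612 days → 30 September 2021.
Opposition Stay Credit: +638 days → 30 June 2023.
Prosecution Delay Deduction: −325 days → 9 August 2022.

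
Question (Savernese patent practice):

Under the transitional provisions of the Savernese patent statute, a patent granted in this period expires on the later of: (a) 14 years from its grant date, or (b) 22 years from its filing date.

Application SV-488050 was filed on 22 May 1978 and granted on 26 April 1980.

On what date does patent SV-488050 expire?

(a) grant + 14 years → 26 April 1994.
(b) filing + 22 years → 22 May 2000.
Later of the two: 22 May 2000.

May 22, 2000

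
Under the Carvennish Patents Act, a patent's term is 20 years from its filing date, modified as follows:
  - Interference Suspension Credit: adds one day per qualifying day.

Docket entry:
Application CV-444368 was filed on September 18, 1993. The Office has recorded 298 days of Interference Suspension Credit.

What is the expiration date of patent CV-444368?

Base term: filing date + 20 years → 18 September 2013.
Interference Suspension Credit: +298 days → 13 July 2014.

July 13, 2014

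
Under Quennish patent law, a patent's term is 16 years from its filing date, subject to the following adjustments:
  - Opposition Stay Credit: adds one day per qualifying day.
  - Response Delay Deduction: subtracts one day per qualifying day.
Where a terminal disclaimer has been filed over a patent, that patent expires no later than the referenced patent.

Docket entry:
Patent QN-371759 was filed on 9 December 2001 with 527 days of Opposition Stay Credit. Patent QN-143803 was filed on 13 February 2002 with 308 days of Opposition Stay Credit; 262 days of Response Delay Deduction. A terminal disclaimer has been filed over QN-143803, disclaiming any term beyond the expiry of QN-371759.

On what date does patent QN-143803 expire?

Natural term of QN-143803:
  Base: filing + 16 years → 13 February 2018.
  Opposition Stay Credit: +308 days → 18 December 2018.
  Response Delay Deduction: −262 days → 31 March 2018.
Expiry of referenced patent QN-371759:
  Base: filing + 16 years → 9 December 2017.
  Opposition Stay Credit: +527 days → 20 May 2019.
Terminal disclaimer: QN-143803 expires on the earlier of 31 March 2018 and 20 May 2019.

2018-03-31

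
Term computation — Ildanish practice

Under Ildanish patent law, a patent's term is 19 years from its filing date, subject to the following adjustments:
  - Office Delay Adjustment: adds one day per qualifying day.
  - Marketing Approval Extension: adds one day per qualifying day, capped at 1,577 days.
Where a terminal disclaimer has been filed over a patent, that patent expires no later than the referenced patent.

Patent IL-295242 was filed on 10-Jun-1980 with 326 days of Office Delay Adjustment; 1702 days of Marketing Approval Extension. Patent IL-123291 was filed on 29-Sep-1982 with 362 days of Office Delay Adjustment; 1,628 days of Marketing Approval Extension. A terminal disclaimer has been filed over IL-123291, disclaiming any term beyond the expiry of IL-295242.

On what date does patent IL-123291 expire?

Natural term of IL-123291:
  Base: filing + 19 years → 29 September 2001.
  Office Delay Adjustment: +362 days → 26 September 2002.
  Marketing Approval Extension: 1628 days claimed exceeds the 1577-day cap, so +1577 days → 20 January 2007.
Expiry of referenced patent IL-295242:
  Base: filing + 19 years → 10 June 1999.
  Office Delay Adjustment: +326 days → 1 May 2000.
  Marketing Approval Extension: 1702 days claimed exceeds the 1577-day cap, so +1577 days → 25 August 2004.
Terminal disclaimer: IL-123291 expires on the earlier of 20 January 2007 and 25 August 2004.

2004-08-25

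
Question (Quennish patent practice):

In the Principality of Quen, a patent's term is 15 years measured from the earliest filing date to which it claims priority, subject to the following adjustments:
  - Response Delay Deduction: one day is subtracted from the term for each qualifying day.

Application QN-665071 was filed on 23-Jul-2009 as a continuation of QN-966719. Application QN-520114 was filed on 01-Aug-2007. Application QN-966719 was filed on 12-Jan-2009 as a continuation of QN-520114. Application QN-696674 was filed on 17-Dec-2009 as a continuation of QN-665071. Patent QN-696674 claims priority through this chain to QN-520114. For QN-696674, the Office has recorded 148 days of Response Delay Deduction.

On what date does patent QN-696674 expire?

2022-03-06

Earliest priority filing: 1 August 2007.
Base term: 1 August 2007 + 15 years → 1 August 2022.
Response Delay Deduction: −148 days → 6 March 2022.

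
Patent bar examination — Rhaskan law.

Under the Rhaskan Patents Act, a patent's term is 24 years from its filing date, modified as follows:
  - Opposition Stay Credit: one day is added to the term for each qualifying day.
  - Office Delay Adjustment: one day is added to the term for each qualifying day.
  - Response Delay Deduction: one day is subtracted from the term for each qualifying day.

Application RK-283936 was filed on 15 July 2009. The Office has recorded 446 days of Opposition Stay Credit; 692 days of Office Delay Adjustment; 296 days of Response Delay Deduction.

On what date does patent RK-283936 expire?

Base term: filing date + 24 years → 15 July 2033.
Opposition Stay Credit: +446 days → 4 October 2034.
Office Delay Adjustment: +692 days → 26 August 2036.
Response Delay Deduction: −296 days → 4 November 2035.

November 4, 2035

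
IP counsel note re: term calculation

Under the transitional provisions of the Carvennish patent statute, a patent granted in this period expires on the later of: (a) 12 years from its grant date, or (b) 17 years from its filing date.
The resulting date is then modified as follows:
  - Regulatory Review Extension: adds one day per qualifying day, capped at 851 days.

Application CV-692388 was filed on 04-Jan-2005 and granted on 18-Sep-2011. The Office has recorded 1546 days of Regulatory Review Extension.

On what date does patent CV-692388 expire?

January 16, 2026

(a) grant + 12 years → 18 September 2023.
(b) filing + 17 years → 4 January 2022.
Later of the two: 18 September 2023.
Regulatory Review Extension: 1546 days claimed exceeds the 851-day cap, so +851 days → 16 January 2026.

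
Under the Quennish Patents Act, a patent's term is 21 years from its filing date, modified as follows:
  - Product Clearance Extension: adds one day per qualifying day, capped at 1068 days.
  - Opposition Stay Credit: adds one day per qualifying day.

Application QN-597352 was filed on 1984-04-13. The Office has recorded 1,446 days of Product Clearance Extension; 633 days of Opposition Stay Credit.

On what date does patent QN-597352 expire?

Base term: filing date + 21 years → 13 April 2005.
Product Clearance Extension: 1446 days claimed exceeds the 1068-day cap, so +1068 days → 16 March 2008.
Opposition Stay Credit: +633 days → 9 December 2009.

December 9, 2009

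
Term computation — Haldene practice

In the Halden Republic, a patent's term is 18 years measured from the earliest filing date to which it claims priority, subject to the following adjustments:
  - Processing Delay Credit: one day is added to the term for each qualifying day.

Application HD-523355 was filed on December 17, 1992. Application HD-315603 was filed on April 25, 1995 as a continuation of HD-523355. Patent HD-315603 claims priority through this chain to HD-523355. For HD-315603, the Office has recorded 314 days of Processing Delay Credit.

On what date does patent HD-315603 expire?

2011-10-27

Earliest priority filing: 17 December 1992.
Base term: 17 December 1992 + 18 years → 17 December 2010.
Processing Delay Credit: +314 days → 27 October 2011.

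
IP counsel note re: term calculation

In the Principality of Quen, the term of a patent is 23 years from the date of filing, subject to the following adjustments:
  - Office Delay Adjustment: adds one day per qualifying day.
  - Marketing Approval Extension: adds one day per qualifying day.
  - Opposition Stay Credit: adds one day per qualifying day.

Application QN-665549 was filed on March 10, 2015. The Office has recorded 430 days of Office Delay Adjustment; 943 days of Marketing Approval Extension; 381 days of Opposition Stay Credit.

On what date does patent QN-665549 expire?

Base term: filing date + 23 years → 10 March 2038.
Office Delay Adjustment: +430 days → 14 May 2039.
Marketing Approval Extension: +943 days → 12 December 2041.
Opposition Stay Credit: +381 days → 28 December 2042.

2042-12-28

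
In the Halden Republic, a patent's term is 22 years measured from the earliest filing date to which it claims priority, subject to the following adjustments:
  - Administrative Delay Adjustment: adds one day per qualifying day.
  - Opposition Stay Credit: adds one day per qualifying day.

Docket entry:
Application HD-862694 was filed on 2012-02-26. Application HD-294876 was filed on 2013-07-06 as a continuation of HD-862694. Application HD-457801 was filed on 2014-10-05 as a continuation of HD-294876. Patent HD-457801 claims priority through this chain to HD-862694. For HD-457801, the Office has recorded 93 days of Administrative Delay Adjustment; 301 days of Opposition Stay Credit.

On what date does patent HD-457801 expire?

March 27, 2035

Earliest priority filing: 26 February 2012.
Base term: 26 February 2012 + 22 years → 26 February 2034.
Administrative Delay Adjustment: +93 days → 30 May 2034.
Opposition Stay Credit: +301 days → 27 March 2035.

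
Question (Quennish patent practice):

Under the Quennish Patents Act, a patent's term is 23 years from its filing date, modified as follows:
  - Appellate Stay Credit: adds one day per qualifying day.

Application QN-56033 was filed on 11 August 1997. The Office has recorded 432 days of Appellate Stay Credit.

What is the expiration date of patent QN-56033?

October 17, 2021

Base term: filing date + 23 years → 11 August 2020.
Appellate Stay Credit: +432 days → 17 October 2021.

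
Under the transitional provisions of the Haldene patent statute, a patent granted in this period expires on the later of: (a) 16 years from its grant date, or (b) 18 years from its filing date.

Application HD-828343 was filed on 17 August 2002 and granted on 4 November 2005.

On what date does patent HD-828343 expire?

2021-11-04

(a) grant + 16 years → 4 November 2021.
(b) filing + 18 years → 17 August 2020.
Later of the two: 4 November 2021.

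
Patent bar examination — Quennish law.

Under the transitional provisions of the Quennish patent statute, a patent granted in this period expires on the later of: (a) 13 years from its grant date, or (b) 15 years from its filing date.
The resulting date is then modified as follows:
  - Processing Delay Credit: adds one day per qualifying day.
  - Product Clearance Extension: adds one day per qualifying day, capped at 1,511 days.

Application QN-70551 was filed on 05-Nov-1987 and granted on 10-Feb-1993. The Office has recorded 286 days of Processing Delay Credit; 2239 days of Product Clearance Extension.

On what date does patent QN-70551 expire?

2011-01-12

(a) grant + 13 years → 10 February 2006.
(b) filing + 15 years → 5 November 2002.
Later of the two: 10 February 2006.
Processing Delay Credit: +286 days → 23 November 2006.
Product Clearance Extension: 2239 days claimed exceeds the 1511-day cap, so +1511 days → 12 January 2011.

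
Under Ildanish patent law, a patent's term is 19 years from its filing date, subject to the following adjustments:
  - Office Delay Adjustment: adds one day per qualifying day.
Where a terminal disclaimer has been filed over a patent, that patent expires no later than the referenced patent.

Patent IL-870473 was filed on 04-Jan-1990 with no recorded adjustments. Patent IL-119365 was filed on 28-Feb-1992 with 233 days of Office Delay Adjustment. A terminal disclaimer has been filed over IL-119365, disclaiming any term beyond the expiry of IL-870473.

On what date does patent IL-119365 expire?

Natural term of IL-119365:
  Base: filing + 19 years → 28 February 2011.
  Office Delay Adjustment: +233 days → 19 October 2011.
Expiry of referenced patent IL-870473:
  Base: filing + 19 years → 4 January 2009.
Terminal disclaimer: IL-119365 expires on the earlier of 19 October 2011 and 4 January 2009.

January 4, 2009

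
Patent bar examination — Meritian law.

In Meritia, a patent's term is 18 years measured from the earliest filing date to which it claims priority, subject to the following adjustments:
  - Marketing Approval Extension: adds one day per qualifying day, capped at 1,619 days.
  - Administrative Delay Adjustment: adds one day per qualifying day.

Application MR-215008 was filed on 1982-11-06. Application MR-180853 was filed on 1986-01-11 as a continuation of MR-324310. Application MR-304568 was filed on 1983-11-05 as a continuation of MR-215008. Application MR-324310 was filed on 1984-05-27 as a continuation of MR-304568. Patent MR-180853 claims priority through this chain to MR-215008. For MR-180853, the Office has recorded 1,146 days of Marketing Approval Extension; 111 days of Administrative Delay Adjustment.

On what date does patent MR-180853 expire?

Earliest priority filing: 6 November 1982.
Base term: 6 November 1982 + 18 years → 6 November 2000.
Marketing Approval Extension: 1146 days (within the 1619-day cap) → +1146 days → 27 December 2003.
Administrative Delay Adjustment: +111 days → 16 April 2004.

April 16, 2004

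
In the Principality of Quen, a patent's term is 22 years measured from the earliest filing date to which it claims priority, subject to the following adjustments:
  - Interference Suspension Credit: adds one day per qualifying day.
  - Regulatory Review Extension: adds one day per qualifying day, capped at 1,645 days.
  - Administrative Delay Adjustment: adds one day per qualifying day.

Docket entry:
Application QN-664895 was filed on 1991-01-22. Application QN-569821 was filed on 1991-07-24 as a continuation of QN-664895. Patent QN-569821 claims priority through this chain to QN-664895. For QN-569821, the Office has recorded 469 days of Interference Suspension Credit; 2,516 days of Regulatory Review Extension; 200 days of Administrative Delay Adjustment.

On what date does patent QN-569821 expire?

May 25, 2019

Earliest priority filing: 22 January 1991.
Base term: 22 January 1991 + 22 years → 22 January 2013.
Interference Suspension Credit: +469 days → 6 May 2014.
Regulatory Review Extension: 2516 days claimed exceeds the 1645-day cap, so +1645 days → 6 November 2018.
Administrative Delay Adjustment: +200 days → 25 May 2019.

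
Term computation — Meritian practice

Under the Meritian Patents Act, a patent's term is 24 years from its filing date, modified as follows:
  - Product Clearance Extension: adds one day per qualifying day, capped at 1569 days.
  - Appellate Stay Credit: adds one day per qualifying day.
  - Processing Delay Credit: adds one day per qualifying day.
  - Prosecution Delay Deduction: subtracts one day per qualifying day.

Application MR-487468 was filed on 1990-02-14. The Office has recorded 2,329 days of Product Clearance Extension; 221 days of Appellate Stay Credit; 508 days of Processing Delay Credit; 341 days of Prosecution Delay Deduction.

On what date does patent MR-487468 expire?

June 25, 2019

Base term: filing date + 24 years → 14 February 2014.
Product Clearance Extension: 2329 days claimed exceeds the 1569-day cap, so +1569 days → 2 June 2018.
Appellate Stay Credit: +221 days → 9 January 2019.
Processing Delay Credit: +508 days → 31 May 2020.
Prosecution Delay Deduction: −341 days → 25 June 2019.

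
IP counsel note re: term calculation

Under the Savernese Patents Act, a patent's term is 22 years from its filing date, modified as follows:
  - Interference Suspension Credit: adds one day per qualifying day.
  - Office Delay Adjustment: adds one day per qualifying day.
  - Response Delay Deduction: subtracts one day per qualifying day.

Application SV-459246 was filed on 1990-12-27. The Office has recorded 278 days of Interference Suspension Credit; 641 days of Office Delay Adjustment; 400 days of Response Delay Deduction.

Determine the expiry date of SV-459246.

May 30, 2014

Base term: filing date + 22 years → 27 December 2012.
Interference Suspension Credit: +278 days → 1 October 2013.
Office Delay Adjustment: +641 days → 4 July 2015.
Response Delay Deduction: −400 days → 30 May 2014.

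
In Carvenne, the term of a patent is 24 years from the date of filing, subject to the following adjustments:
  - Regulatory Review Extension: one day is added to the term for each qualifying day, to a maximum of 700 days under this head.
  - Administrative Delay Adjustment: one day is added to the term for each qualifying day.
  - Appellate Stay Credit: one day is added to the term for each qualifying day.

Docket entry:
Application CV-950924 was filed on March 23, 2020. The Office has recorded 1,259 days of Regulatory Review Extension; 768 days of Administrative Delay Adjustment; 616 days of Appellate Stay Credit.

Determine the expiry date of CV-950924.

Base term: filing date + 24 years → 23 March 2044.
Regulatory Review Extension: 1259 days claimed exceeds the 700-day cap, so +700 days → 21 February 2046.
Administrative Delay Adjustment: +768 days → 30 March 2048.
Appellate Stay Credit: +616 days → 6 December 2049.

December 6, 2049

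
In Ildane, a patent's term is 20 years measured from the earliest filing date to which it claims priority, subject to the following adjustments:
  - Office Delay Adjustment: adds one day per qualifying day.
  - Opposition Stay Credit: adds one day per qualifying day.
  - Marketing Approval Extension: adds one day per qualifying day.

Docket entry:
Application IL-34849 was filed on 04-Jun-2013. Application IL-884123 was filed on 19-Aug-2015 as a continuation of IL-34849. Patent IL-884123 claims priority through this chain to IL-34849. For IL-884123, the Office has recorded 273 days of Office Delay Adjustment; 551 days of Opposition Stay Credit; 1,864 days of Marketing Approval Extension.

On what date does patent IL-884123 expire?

2040-10-13

Earliest priority filing: 4 June 2013.
Base term: 4 June 2013 + 20 years → 4 June 2033.
Office Delay Adjustment: +273 days → 4 March 2034.
Opposition Stay Credit: +551 days → 6 September 2035.
Marketing Approval Extension: +1864 days → 13 October 2040.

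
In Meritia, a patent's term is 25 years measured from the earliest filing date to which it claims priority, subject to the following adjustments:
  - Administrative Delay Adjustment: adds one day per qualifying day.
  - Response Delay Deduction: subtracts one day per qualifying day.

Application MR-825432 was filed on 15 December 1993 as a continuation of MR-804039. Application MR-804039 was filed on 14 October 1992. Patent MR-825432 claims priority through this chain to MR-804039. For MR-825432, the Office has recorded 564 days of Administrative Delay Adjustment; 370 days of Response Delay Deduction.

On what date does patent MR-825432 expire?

2018-04-26

Earliest priority filing: 14 October 1992.
Base term: 14 October 1992 + 25 years → 14 October 2017.
Administrative Delay Adjustment: +564 days → 1 May 2019.
Response Delay Deduction: −370 days → 26 April 2018.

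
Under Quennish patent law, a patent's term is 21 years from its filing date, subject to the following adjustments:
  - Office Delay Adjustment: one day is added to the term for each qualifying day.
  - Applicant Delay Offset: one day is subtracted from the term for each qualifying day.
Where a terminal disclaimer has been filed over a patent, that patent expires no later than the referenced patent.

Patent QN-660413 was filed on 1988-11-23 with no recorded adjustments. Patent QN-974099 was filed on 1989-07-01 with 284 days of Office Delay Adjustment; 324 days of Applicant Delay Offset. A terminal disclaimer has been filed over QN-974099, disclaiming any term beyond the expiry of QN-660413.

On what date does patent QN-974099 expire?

November 23, 2009

Natural term of QN-974099:
  Base: filing + 21 years → 1 July 2010.
  Office Delay Adjustment: +284 days → 11 April 2011.
  Applicant Delay Offset: −324 days → 22 May 2010.
Expiry of referenced patent QN-660413:
  Base: filing + 21 years → 23 November 2009.
Terminal disclaimer: QN-974099 expires on the earlier of 22 May 2010 and 23 November 2009.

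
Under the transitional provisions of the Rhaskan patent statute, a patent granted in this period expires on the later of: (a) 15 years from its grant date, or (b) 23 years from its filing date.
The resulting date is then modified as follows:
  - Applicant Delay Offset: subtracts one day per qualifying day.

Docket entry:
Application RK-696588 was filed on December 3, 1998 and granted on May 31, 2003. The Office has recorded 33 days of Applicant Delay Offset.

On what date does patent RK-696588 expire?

2021-10-31

(a) grant + 15 years → 31 May 2018.
(b) filing + 23 years → 3 December 2021.
Later of the two: 3 December 2021.
Applicant Delay Offset: −33 days → 31 October 2021.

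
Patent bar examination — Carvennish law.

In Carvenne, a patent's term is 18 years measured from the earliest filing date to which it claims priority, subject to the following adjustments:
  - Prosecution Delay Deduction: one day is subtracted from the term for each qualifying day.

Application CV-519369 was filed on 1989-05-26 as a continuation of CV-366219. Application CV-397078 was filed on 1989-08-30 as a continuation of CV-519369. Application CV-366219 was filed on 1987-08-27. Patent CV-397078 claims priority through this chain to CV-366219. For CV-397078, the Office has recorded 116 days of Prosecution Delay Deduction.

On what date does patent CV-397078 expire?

2005-05-03

Earliest priority filing: 27 August 1987.
Base term: 27 August 1987 + 18 years → 27 August 2005.
Prosecution Delay Deduction: −116 days → 3 May 2005.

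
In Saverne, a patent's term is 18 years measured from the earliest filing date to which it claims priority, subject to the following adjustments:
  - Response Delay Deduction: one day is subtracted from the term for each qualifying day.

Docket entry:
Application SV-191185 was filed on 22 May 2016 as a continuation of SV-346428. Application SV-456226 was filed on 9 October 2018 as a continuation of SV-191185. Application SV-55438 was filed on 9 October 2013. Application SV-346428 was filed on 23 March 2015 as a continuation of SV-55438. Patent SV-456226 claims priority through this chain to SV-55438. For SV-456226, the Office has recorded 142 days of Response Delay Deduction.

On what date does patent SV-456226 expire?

2031-05-20

Earliest priority filing: 9 October 2013.
Base term: 9 October 2013 + 18 years → 9 October 2031.
Response Delay Deduction: −142 days → 20 May 2031.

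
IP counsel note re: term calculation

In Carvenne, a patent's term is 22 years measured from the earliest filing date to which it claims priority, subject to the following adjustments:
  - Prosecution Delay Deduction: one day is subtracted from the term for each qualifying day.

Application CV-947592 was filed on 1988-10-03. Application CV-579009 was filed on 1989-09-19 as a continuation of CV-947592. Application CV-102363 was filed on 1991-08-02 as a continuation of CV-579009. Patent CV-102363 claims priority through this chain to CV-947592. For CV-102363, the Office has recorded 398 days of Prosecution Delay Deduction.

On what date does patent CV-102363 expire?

Earliest priority filing: 3 October 1988.
Base term: 3 October 1988 + 22 years → 3 October 2010.
Prosecution Delay Deduction: −398 days → 31 August 2009.

August 31, 2009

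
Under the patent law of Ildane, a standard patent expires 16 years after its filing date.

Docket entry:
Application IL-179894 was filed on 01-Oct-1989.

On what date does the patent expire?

Filing date + 16 years → 1 October 2005.

2005-10-01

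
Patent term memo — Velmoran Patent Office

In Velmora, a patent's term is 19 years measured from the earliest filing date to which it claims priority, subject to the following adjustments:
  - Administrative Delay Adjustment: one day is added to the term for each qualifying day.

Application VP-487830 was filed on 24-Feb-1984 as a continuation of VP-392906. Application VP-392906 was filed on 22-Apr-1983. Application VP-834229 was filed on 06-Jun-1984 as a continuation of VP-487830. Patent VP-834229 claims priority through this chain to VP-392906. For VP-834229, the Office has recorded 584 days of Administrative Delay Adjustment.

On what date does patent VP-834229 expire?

Earliest priority filing: 22 April 1983.
Base term: 22 April 1983 + 19 years → 22 April 2002.
Administrative Delay Adjustment: +584 days → 27 November 2003.

2003-11-27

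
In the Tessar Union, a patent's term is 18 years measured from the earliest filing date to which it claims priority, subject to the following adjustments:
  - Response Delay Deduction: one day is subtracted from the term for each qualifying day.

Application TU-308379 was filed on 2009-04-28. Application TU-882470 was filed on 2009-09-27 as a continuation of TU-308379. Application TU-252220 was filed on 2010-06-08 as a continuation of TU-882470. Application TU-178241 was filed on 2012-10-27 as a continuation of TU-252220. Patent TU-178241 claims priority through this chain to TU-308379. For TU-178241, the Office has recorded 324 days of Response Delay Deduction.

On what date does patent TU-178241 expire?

Earliest priority filing: 28 April 2009.
Base term: 28 April 2009 + 18 years → 28 April 2027.
Response Delay Deduction: −324 days → 8 June 2026.

June 8, 2026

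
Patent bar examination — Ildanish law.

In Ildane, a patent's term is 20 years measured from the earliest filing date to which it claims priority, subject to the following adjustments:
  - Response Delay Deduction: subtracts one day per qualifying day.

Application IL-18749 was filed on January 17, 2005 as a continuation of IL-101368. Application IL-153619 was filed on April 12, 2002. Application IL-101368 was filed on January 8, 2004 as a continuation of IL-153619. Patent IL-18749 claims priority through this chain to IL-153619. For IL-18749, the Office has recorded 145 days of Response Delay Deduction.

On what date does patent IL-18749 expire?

Earliest priority filing: 12 April 2002.
Base term: 12 April 2002 + 20 years → 12 April 2022.
Response Delay Deduction: −145 days → 18 November 2021.

2021-11-18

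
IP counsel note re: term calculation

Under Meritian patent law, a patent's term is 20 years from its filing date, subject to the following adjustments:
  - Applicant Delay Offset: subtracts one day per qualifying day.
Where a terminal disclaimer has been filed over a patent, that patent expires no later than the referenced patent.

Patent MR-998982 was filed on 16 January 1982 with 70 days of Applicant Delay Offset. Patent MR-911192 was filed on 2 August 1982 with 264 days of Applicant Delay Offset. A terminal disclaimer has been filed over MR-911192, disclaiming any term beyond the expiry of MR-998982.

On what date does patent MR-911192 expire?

2001-11-07

Natural term of MR-911192:
  Base: filing + 20 years → 2 August 2002.
  Applicant Delay Offset: −264 days → 11 November 2001.
Expiry of referenced patent MR-998982:
  Base: filing + 20 years → 16 January 2002.
  Applicant Delay Offset: −70 days → 7 November 2001.
Terminal disclaimer: MR-911192 expires on the earlier of 11 November 2001 and 7 November 2001.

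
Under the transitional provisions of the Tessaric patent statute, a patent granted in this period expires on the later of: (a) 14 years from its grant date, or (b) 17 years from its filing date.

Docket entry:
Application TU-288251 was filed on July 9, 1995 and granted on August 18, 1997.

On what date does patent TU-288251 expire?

(a) grant + 14 years → 18 August 2011.
(b) filing + 17 years → 9 July 2012.
Later of the two: 9 July 2012.

July 9, 2012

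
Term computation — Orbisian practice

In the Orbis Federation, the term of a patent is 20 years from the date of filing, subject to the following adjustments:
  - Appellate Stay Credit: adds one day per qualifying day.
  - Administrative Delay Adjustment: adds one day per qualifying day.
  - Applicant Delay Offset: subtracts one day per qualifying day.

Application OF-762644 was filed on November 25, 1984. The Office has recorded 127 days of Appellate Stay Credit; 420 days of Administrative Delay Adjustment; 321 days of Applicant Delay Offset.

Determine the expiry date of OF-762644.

Base term: filing date + 20 years → 25 November 2004.
Appellate Stay Credit: +127 days → 1 April 2005.
Administrative Delay Adjustment: +420 days → 26 May 2006.
Applicant Delay Offset: −321 days → 9 July 2005.

2005-07-09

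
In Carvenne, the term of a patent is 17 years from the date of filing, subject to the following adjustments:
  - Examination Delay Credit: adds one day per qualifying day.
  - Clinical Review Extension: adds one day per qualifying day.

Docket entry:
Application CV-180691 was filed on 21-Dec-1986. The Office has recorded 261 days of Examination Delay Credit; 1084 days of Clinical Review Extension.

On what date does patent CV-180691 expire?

2007-08-27

Base term: filing date + 17 years → 21 December 2003.
Examination Delay Credit: +261 days → 7 September 2004.
Clinical Review Extension: +1084 days → 27 August 2007.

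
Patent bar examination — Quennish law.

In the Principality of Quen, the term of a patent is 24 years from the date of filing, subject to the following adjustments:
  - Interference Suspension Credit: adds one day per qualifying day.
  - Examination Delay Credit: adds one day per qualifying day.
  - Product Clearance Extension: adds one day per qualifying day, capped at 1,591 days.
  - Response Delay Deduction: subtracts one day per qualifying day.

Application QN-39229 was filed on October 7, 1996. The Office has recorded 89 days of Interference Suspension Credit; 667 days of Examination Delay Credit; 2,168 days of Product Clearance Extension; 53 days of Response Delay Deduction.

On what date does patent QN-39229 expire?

2027-01-18

Base term: filing date + 24 years → 7 October 2020.
Interference Suspension Credit: +89 days → 4 January 2021.
Examination Delay Credit: +667 days → 2 November 2022.
Product Clearance Extension: 2168 days claimed exceeds the 1591-day cap, so +1591 days → 12 March 2027.
Response Delay Deduction: −53 days → 18 January 2027.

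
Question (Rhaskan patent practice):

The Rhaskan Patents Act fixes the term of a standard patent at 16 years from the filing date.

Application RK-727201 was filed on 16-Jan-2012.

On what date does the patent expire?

Filing date + 16 years → 16 January 2028.

2028-01-16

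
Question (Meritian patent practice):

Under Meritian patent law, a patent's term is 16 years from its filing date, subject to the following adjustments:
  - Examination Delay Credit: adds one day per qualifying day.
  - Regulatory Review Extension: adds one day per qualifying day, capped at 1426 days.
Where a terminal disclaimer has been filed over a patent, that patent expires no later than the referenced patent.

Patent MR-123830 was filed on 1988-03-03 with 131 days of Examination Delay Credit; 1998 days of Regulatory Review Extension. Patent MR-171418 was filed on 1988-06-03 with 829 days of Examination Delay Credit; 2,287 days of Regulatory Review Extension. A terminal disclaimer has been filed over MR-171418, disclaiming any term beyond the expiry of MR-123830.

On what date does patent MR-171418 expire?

2008-06-07

Natural term of MR-171418:
  Base: filing + 16 years → 3 June 2004.
  Examination Delay Credit: +829 days → 10 September 2006.
  Regulatory Review Extension: 2287 days claimed exceeds the 1426-day cap, so +1426 days → 6 August 2010.
Expiry of referenced patent MR-123830:
  Base: filing + 16 years → 3 March 2004.
  Examination Delay Credit: +131 days → 12 July 2004.
  Regulatory Review Extension: 1998 days claimed exceeds the 1426-day cap, so +1426 days → 7 June 2008.
Terminal disclaimer: MR-171418 expires on the earlier of 6 August 2010 and 7 June 2008.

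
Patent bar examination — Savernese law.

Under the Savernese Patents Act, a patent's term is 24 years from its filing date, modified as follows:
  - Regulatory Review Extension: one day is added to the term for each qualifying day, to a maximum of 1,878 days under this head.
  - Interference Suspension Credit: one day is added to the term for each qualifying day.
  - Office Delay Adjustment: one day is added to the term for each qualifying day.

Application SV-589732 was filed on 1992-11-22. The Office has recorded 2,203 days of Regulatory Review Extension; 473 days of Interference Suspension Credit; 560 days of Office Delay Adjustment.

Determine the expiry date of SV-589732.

Base term: filing date + 24 years → 22 November 2016.
Regulatory Review Extension: 2203 days claimed exceeds the 1878-day cap, so +1878 days → 13 January 2022.
Interference Suspension Credit: +473 days → 1 May 2023.
Office Delay Adjustment: +560 days → 11 November 2024.

2024-11-11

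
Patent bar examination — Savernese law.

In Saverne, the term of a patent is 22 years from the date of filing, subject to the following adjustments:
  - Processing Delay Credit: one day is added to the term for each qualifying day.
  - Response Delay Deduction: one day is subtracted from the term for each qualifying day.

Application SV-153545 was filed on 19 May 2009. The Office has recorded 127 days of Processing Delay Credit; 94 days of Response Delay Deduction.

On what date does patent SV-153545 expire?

2031-06-21

Base term: filing date + 22 years → 19 May 2031.
Processing Delay Credit: +127 days → 23 September 2031.
Response Delay Deduction: −94 days → 21 June 2031.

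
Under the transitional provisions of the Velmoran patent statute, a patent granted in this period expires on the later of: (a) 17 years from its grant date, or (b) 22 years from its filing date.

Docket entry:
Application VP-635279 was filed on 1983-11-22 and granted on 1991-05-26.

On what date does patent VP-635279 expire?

(a) grant + 17 years → 26 May 2008.
(b) filing + 22 years → 22 November 2005.
Later of the two: 26 May 2008.

May 26, 2008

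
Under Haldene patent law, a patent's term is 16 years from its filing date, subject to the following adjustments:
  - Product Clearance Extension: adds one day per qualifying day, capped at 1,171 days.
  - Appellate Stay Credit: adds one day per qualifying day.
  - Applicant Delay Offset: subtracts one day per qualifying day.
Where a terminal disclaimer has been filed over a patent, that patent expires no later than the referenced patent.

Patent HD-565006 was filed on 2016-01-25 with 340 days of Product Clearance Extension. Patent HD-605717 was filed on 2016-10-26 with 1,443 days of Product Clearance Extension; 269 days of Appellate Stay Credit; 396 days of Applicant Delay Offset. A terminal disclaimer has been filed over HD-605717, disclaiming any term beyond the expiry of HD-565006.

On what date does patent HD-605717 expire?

Natural term of HD-605717:
  Base: filing + 16 years → 26 October 2032.
  Product Clearance Extension: 1443 days claimed exceeds the 1171-day cap, so +1171 days → 10 January 2036.
  Appellate Stay Credit: +269 days → 5 October 2036.
  Applicant Delay Offset: −396 days → 5 September 2035.
Expiry of referenced patent HD-565006:
  Base: filing + 16 years → 25 January 2032.
  Product Clearance Extension: 340 days (within the 1171-day cap) → +340 days → 30 December 2032.
Terminal disclaimer: HD-605717 expires on the earlier of 5 September 2035 and 30 December 2032.

2032-12-30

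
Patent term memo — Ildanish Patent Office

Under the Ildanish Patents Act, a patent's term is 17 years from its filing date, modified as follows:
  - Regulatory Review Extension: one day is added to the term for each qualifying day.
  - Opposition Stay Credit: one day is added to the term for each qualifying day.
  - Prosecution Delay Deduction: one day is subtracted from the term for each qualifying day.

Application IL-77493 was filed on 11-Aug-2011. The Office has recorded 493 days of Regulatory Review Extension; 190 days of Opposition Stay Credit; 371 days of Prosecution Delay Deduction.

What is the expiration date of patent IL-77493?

Base term: filing date + 17 years → 11 August 2028.
Regulatory Review Extension: +493 days → 17 December 2029.
Opposition Stay Credit: +190 days → 25 June 2030.
Prosecution Delay Deduction: −371 days → 19 June 2029.

2029-06-19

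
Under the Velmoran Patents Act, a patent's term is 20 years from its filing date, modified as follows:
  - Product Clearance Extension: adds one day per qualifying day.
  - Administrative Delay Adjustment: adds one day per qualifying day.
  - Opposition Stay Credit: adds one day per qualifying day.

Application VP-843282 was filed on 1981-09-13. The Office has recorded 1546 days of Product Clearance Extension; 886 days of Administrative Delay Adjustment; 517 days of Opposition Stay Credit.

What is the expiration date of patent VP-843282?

Base term: filing date + 20 years → 13 September 2001.
Product Clearance Extension: +1546 days → 7 December 2005.
Administrative Delay Adjustment: +886 days → 11 May 2008.
Opposition Stay Credit: +517 days → 10 October 2009.

October 10, 2009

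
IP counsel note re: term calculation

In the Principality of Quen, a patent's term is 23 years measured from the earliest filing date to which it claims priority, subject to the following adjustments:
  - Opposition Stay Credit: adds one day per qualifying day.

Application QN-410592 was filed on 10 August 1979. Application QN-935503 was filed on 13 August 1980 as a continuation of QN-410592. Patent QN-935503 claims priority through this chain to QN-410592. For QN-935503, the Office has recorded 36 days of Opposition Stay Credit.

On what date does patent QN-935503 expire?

Earliest priority filing: 10 August 1979.
Base term: 10 August 1979 + 23 years → 10 August 2002.
Opposition Stay Credit: +36 days → 15 September 2002.

2002-09-15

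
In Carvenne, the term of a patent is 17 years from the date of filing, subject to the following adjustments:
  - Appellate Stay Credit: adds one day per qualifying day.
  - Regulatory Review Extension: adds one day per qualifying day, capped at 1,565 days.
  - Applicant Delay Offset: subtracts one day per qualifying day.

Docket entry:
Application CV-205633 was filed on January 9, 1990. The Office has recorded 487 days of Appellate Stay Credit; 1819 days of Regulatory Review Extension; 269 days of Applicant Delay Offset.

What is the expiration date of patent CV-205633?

Base term: filing date + 17 years → 9 January 2007.
Appellate Stay Credit: +487 days → 10 May 2008.
Regulatory Review Extension: 1819 days claimed exceeds the 1565-day cap, so +1565 days → 22 August 2012.
Applicant Delay Offset: −269 days → 27 November 2011.

2011-11-27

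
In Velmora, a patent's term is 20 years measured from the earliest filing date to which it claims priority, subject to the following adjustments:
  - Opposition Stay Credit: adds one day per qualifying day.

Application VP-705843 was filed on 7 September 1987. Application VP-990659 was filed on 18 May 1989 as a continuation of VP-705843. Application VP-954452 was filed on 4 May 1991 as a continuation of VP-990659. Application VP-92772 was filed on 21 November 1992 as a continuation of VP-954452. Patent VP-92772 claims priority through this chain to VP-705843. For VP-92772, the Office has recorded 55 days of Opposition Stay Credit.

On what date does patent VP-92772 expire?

2007-11-01

Earliest priority filing: 7 September 1987.
Base term: 7 September 1987 + 20 years → 7 September 2007.
Opposition Stay Credit: +55 days → 1 November 2007.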